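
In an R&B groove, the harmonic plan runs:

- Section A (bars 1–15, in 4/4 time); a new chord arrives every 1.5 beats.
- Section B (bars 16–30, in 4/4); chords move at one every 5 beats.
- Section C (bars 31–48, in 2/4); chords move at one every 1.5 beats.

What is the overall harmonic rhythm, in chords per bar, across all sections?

19/12 chords per bar

A: 15 × 4 = 60 beats ÷ 1.5 = 40 chords.
B: 15 × 4 = 60 beats ÷ 5 = 12 chords.
C: 18 × 2 = 36 beats ÷ 1.5 = 24 chords.
Overall: 76 chords over 48 bars → 76/48 = 19/12 chords per bar.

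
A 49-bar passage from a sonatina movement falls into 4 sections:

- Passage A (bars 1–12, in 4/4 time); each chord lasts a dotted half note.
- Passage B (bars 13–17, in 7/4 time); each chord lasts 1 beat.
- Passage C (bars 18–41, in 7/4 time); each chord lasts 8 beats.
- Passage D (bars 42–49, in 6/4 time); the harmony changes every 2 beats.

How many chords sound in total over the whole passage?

96 chords

A: 12 bars × 4 beats = 48 beats; 3 beats/chord → 16 chords.
B: 5 bars × 7 beats = 35 beats; 1 beat/chord → 35 chords.
C: 24 bars × 7 beats = 168 beats; 8 beats/chord → 21 chords.
D: 8 bars × 6 beats = 48 beats; 2 beats/chord → 24 chords.
Total: 16 + 35 + 21 + 24 = 96.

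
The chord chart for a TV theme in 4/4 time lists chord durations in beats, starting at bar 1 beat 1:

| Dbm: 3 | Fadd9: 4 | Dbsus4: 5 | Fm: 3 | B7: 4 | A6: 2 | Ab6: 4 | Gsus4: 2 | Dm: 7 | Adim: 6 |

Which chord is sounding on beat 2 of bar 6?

Beat 2 of bar 6 is beat (6−1)×4 + 2 = 22 overall.
Running totals: Dbm ends at 3, Fadd9 ends at 7, Dbsus4 ends at 12, Fm ends at 15, B7 ends at 19, A6 ends at 21, Ab6 ends at 25.
Beat 22 falls within Ab6.

Ab6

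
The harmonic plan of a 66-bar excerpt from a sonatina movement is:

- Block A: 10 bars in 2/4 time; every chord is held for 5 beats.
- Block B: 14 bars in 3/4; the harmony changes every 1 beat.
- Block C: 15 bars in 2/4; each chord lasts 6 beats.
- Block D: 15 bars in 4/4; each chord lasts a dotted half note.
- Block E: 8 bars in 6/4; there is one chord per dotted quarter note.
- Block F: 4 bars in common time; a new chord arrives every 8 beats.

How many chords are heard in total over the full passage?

105 chords

A: 10 bars × 2 beats = 20 beats; 5 beats/chord → 4 chords.
B: 14 bars × 3 beats = 42 beats; 1 beat/chord → 42 chords.
C: 15 bars × 2 beats = 30 beats; 6 beats/chord → 5 chords.
D: 15 bars × 4 beats = 60 beats; 3 beats/chord → 20 chords.
E: 8 bars × 6 beats = 48 beats; 1.5 beats/chord → 32 chords.
F: 4 bars × 4 beats = 16 beats; 8 beats/chord → 2 chords.
Total: 4 + 42 + 5 + 20 + 32 + 2 = 105.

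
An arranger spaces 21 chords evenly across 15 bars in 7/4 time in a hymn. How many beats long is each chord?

15 bars × 7 beats/bar = 105 beats total.
105 beats ÷ 21 chords = 5 beats per chord.

5 beats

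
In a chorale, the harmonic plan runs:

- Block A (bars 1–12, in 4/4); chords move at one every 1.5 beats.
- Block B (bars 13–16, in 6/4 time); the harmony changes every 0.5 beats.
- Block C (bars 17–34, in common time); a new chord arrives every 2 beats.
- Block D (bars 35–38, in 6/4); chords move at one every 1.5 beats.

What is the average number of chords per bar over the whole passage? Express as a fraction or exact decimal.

66/19 chords per bar

A: 12 × 4 = 48 beats ÷ 1.5 = 32 chords.
B: 4 × 6 = 24 beats ÷ 0.5 = 48 chords.
C: 18 × 4 = 72 beats ÷ 2 = 36 chords.
D: 4 × 6 = 24 beats ÷ 1.5 = 16 chords.
Overall: 132 chords over 38 bars → 132/38 = 66/19 chords per bar.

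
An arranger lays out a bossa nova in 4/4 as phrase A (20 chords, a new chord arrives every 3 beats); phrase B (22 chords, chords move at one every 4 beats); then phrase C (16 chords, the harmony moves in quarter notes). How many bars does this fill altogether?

A: 20 × 3 = 60 beats = 15 bars.
B: 22 × 4 = 88 beats = 22 bars.
C: 16 × 1 = 16 beats = 4 bars.
Total: 15 + 22 + 4 = 41 bars.

41 bars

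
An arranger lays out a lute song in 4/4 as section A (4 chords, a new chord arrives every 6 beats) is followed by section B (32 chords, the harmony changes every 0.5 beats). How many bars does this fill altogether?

10 bars

A: 4 × 6 = 24 beats = 6 bars.
B: 32 × 0.5 = 16 beats = 4 bars.
Total: 6 + 4 = 10 bars.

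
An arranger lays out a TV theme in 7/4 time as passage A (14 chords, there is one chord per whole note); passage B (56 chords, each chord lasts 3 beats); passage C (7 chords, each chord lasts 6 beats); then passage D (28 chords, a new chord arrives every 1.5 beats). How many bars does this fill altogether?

44 bars

A: 14 × 4 = 56 beats = 8 bars.
B: 56 × 3 = 168 beats = 24 bars.
C: 7 × 6 = 42 beats = 6 bars.
D: 28 × 1.5 = 42 beats = 6 bars.
Total: 8 + 24 + 6 + 6 = 44 bars.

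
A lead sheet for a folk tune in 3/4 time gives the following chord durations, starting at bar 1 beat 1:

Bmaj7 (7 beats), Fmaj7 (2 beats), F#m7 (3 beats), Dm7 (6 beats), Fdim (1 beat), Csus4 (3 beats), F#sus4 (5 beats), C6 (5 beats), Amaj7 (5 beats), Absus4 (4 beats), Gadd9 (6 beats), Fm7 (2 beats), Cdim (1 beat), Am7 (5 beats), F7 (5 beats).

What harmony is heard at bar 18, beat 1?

Am7

Beat 1 of bar 18 is beat (18−1)×3 + 1 = 52 overall.
Running totals: Bmaj7 ends at 7, Fmaj7 ends at 9, F#m7 ends at 12, Dm7 ends at 18, Fdim ends at 19, Csus4 ends at 22, F#sus4 ends at 27, C6 ends at 32, Amaj7 ends at 37, Absus4 ends at 41, Gadd9 ends at 47, Fm7 ends at 49, Cdim ends at 50, Am7 ends at 55.
Beat 52 falls within Am7.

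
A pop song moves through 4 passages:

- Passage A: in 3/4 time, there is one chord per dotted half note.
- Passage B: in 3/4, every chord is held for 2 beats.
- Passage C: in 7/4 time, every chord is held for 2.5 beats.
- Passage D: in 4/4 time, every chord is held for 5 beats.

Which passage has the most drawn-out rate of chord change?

A: 3/3 = 1 chord/bar.
B: 3/2 = 1.5 chords/bar.
C: 7/2.5 = 2.8 chords/bar.
D: 4/5 = 0.8 chords/bar.
Slowest is D at 0.8 chords/bar.

Passage D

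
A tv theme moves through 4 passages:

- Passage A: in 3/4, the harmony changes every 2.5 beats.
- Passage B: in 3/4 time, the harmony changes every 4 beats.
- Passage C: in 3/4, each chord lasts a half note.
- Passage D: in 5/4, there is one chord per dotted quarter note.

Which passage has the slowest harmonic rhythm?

A: 3 beats/bar ÷ 2.5 beats/chord = 1.2 chords/bar.
B: 3 beats/bar ÷ 4 beats/chord = 0.75 chords/bar.
C: 3 beats/bar ÷ 2 beats/chord = 1.5 chords/bar.
D: 5 beats/bar ÷ 1.5 beats/chord = 10/3 chords/bar.
Slowest is B at 0.75 chords/bar.

Passage B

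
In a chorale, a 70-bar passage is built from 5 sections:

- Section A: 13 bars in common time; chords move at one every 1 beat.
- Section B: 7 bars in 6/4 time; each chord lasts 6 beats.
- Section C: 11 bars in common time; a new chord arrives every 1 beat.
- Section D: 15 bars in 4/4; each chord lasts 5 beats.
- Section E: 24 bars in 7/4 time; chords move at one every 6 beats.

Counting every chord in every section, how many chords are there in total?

143 chords

A has 52 beats and chords last 1 each, so 52 chords.
B has 42 beats and chords last 6 each, so 7 chords.
C has 44 beats and chords last 1 each, so 44 chords.
D has 60 beats and chords last 5 each, so 12 chords.
E has 168 beats and chords last 6 each, so 28 chords.
Total: 52 + 7 + 44 + 12 + 28 = 143.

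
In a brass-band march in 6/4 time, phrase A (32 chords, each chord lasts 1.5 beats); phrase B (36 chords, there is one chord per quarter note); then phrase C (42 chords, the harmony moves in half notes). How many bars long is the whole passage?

28 bars

A: 32 × 1.5 = 48 beats = 8 bars.
B: 36 × 1 = 36 beats = 6 bars.
C: 42 × 2 = 84 beats = 14 bars.
Total: 8 + 6 + 14 = 28 bars.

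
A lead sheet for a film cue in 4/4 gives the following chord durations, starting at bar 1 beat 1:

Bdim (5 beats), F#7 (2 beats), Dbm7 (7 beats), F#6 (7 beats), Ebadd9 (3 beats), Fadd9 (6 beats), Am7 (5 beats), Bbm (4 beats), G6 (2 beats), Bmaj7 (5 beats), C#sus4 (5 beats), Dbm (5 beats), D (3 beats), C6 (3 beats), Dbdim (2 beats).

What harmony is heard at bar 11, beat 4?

Bmaj7

Beat 4 of bar 11 is beat (11−1)×4 + 4 = 44 overall.
Running totals: Bdim ends at 5, F#7 ends at 7, Dbm7 ends at 14, F#6 ends at 21, Ebadd9 ends at 24, Fadd9 ends at 30, Am7 ends at 35, Bbm ends at 39, G6 ends at 41, Bmaj7 ends at 46.
Beat 44 falls within Bmaj7.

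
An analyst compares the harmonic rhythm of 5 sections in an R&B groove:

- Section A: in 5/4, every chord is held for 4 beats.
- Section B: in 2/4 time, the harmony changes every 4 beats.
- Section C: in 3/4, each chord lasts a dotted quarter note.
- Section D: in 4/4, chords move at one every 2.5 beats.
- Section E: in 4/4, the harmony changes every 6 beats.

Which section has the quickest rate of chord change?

A: 5 beats/bar ÷ 4 beats/chord = 1.25 chords/bar.
B: 2 beats/bar ÷ 4 beats/chord = 0.5 chords/bar.
C: 3 beats/bar ÷ 1.5 beats/chord = 2 chords/bar.
D: 4 beats/bar ÷ 2.5 beats/chord = 1.6 chords/bar.
E: 4 beats/bar ÷ 6 beats/chord = 2/3 chords/bar.
Fastest is C at 2 chords/bar.

Section C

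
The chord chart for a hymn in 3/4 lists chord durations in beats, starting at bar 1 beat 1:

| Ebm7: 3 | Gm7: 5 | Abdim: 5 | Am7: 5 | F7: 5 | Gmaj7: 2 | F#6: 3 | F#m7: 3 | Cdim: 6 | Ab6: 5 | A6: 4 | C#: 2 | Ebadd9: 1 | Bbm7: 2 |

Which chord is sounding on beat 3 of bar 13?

Beat 3 of bar 13 is beat (13−1)×3 + 3 = 39 overall.
Running totals: Ebm7 ends at 3, Gm7 ends at 8, Abdim ends at 13, Am7 ends at 18, F7 ends at 23, Gmaj7 ends at 25, F#6 ends at 28, F#m7 ends at 31, Cdim ends at 37, Ab6 ends at 42.
Beat 39 falls within Ab6.

Ab6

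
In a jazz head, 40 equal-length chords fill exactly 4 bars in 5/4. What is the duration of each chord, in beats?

0.5 beats

4 bars × 5 beats/bar = 20 beats total.
20 beats ÷ 40 chords = 0.5 beats per chord.
(That is an eighth note.)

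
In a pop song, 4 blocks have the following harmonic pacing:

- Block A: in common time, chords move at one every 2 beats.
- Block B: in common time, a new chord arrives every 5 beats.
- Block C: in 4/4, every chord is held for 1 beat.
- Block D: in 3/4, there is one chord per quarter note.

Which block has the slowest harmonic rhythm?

Block B

A: each chord is 2 beats in 4/4, so 2 per bar.
B: each chord is 5 beats in 4/4, so 0.8 per bar.
C: each chord is 1 beat in 4/4, so 4 per bar.
D: each chord is 1 beat in 3/4, so 3 per bar.
Slowest is B at 0.8 chords/bar.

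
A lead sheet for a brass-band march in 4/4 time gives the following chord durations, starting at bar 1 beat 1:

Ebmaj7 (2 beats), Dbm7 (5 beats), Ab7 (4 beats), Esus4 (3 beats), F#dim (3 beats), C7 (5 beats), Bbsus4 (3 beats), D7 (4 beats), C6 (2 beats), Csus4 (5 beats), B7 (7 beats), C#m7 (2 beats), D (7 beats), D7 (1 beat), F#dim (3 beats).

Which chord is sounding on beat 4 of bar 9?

Csus4

Beat 4 of bar 9 is beat (9−1)×4 + 4 = 36 overall.
Running totals: Ebmaj7 ends at 2, Dbm7 ends at 7, Ab7 ends at 11, Esus4 ends at 14, F#dim ends at 17, C7 ends at 22, Bbsus4 ends at 25, D7 ends at 29, C6 ends at 31, Csus4 ends at 36.
Beat 36 falls within Csus4.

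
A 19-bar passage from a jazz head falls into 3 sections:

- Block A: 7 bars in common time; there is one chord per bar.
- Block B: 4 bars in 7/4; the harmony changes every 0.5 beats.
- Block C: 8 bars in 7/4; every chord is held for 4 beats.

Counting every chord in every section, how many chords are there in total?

77 chords

A has 28 beats and chords last 4 each, so 7 chords.
B has 28 beats and chords last 0.5 each, so 56 chords.
C has 56 beats and chords last 4 each, so 14 chords.
Total: 7 + 56 + 14 = 77.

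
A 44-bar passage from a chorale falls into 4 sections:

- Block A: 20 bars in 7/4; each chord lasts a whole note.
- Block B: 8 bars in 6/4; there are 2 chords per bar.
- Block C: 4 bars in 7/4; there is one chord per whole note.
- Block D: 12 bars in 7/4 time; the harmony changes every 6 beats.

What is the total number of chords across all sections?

72 chords

A: 20 bars × 7 beats = 140 beats; 4 beats/chord → 35 chords.
B: 8 bars × 6 beats = 48 beats; 3 beats/chord → 16 chords.
C: 4 bars × 7 beats = 28 beats; 4 beats/chord → 7 chords.
D: 12 bars × 7 beats = 84 beats; 6 beats/chord → 14 chords.
Total: 35 + 16 + 7 + 14 = 72.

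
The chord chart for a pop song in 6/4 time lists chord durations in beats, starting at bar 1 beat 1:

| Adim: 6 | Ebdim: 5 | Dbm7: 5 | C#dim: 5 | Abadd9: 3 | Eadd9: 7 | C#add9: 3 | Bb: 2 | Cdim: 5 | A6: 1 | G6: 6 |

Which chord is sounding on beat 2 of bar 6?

Beat 2 of bar 6 is beat (6−1)×6 + 2 = 32 overall.
Running totals: Adim ends at 6, Ebdim ends at 11, Dbm7 ends at 16, C#dim ends at 21, Abadd9 ends at 24, Eadd9 ends at 31, C#add9 ends at 34.
Beat 32 falls within C#add9.

C#add9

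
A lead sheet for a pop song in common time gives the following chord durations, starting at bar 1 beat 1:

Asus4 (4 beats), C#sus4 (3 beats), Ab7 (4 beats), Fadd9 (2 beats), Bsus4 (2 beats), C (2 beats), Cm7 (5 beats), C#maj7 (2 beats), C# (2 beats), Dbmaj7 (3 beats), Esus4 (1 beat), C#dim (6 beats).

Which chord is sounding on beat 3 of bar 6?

Beat 3 of bar 6 is beat (6−1)×4 + 3 = 23 overall.
Running totals: Asus4 ends at 4, C#sus4 ends at 7, Ab7 ends at 11, Fadd9 ends at 13, Bsus4 ends at 15, C ends at 17, Cm7 ends at 22, C#maj7 ends at 24.
Beat 23 falls within C#maj7.

C#maj7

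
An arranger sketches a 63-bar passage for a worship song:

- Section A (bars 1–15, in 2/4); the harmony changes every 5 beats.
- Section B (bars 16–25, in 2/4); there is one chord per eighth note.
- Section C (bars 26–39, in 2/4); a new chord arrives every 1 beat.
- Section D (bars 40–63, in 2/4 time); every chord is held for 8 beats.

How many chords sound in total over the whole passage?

A has 30 beats and chords last 5 each, so 6 chords.
B has 20 beats and chords last 0.5 each, so 40 chords.
C has 28 beats and chords last 1 each, so 28 chords.
D has 48 beats and chords last 8 each, so 6 chords.
Total: 6 + 40 + 28 + 6 = 80.

80 chords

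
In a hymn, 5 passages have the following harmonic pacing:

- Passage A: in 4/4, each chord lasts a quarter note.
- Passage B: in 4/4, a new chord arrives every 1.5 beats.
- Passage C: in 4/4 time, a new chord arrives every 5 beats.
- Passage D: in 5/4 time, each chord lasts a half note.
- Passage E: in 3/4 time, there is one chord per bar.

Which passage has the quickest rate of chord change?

Passage A

A: 4/1 = 4 chords/bar.
B: 4/1.5 = 8/3 chords/bar.
C: 4/5 = 0.8 chords/bar.
D: 5/2 = 2.5 chords/bar.
E: 3/3 = 1 chord/bar.
Fastest is A at 4 chords/bar.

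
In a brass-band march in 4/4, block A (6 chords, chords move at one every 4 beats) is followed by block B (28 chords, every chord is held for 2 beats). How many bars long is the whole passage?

A: 6 × 4 = 24 beats = 6 bars.
B: 28 × 2 = 56 beats = 14 bars.
Total: 6 + 14 = 20 bars.

20 bars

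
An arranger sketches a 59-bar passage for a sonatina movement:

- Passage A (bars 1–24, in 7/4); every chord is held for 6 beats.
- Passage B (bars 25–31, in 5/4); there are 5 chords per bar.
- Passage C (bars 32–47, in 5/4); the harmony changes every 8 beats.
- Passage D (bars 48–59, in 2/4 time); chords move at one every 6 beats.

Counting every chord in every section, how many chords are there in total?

A: 24·7 = 168 beats, 168/6 = 28 chords.
B: 7·5 = 35 beats, 35/1 = 35 chords.
C: 16·5 = 80 beats, 80/8 = 10 chords.
D: 12·2 = 24 beats, 24/6 = 4 chords.
Total: 28 + 35 + 10 + 4 = 77.

77 chords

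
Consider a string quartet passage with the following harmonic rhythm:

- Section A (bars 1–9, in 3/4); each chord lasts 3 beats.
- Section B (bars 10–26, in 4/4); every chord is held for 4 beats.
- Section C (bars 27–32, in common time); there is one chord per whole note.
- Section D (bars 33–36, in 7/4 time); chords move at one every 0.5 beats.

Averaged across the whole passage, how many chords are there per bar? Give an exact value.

A: 9 × 3 = 27 beats ÷ 3 = 9 chords.
B: 17 × 4 = 68 beats ÷ 4 = 17 chords.
C: 6 × 4 = 24 beats ÷ 4 = 6 chords.
D: 4 × 7 = 28 beats ÷ 0.5 = 56 chords.
Overall: 88 chords over 36 bars → 88/36 = 22/9 chords per bar.

22/9 chords per bar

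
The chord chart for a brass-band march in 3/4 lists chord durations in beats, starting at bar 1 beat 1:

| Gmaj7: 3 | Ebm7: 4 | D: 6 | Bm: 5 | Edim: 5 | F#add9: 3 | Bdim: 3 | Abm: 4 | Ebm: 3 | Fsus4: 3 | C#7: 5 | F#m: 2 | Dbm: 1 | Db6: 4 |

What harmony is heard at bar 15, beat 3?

Beat 3 of bar 15 is beat (15−1)×3 + 3 = 45 overall.
Running totals: Gmaj7 ends at 3, Ebm7 ends at 7, D ends at 13, Bm ends at 18, Edim ends at 23, F#add9 ends at 26, Bdim ends at 29, Abm ends at 33, Ebm ends at 36, Fsus4 ends at 39, C#7 ends at 44, F#m ends at 46.
Beat 45 falls within F#m.

F#m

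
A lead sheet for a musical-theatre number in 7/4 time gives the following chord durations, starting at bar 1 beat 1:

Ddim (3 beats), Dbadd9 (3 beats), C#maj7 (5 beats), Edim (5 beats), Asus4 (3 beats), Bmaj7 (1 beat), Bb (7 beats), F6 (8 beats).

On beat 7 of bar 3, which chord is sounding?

Beat 7 of bar 3 is beat (3−1)×7 + 7 = 21 overall.
Running totals: Ddim ends at 3, Dbadd9 ends at 6, C#maj7 ends at 11, Edim ends at 16, Asus4 ends at 19, Bmaj7 ends at 20, Bb ends at 27.
Beat 21 falls within Bb.

Bb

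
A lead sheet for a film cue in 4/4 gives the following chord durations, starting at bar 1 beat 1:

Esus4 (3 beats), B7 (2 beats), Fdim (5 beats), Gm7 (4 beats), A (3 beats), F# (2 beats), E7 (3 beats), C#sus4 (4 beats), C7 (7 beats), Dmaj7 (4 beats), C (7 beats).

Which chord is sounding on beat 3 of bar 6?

Beat 3 of bar 6 is beat (6−1)×4 + 3 = 23 overall.
Running totals: Esus4 ends at 3, B7 ends at 5, Fdim ends at 10, Gm7 ends at 14, A ends at 17, F# ends at 19, E7 ends at 22, C#sus4 ends at 26.
Beat 23 falls within C#sus4.

C#sus4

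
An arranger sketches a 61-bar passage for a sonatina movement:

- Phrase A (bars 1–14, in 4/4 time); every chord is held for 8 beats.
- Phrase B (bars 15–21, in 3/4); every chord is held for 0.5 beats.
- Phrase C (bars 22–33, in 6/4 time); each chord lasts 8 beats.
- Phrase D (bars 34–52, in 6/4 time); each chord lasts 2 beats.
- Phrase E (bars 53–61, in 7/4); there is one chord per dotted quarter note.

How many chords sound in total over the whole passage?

A: 14 bars × 4 beats = 56 beats; 8 beats/chord → 7 chords.
B: 7 bars × 3 beats = 21 beats; 0.5 beats/chord → 42 chords.
C: 12 bars × 6 beats = 72 beats; 8 beats/chord → 9 chords.
D: 19 bars × 6 beats = 114 beats; 2 beats/chord → 57 chords.
E: 9 bars × 7 beats = 63 beats; 1.5 beats/chord → 42 chords.
Total: 7 + 42 + 9 + 57 + 42 = 157.

157 chords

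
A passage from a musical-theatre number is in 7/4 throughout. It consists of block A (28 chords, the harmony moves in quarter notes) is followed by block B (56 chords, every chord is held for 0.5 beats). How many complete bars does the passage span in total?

8 bars

A: 28 × 1 = 28 beats = 4 bars.
B: 56 × 0.5 = 28 beats = 4 bars.
Total: 4 + 4 = 8 bars.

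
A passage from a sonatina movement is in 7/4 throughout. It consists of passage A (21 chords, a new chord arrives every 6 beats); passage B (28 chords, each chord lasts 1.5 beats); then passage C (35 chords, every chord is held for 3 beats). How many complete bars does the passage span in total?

A: 21 × 6 = 126 beats = 18 bars.
B: 28 × 1.5 = 42 beats = 6 bars.
C: 35 × 3 = 105 beats = 15 bars.
Total: 18 + 6 + 15 = 39 bars.

39 bars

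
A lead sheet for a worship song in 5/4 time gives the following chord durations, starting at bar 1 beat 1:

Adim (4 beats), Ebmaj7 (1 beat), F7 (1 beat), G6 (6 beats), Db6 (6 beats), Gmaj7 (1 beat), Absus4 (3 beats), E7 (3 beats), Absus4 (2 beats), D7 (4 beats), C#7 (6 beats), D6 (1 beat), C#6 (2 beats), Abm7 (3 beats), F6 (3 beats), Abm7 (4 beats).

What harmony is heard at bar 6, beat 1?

Absus4

Beat 1 of bar 6 is beat (6−1)×5 + 1 = 26 overall.
Running totals: Adim ends at 4, Ebmaj7 ends at 5, F7 ends at 6, G6 ends at 12, Db6 ends at 18, Gmaj7 ends at 19, Absus4 ends at 22, E7 ends at 25, Absus4 ends at 27.
Beat 26 falls within Absus4.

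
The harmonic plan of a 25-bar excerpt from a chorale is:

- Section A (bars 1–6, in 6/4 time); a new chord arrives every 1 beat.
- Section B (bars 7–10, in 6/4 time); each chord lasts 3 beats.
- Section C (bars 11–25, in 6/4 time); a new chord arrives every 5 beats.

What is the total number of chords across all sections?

62 chords

A: 6·6 = 36 beats, 36/1 = 36 chords.
B: 4·6 = 24 beats, 24/3 = 8 chords.
C: 15·6 = 90 beats, 90/5 = 18 chords.
Total: 36 + 8 + 18 = 62.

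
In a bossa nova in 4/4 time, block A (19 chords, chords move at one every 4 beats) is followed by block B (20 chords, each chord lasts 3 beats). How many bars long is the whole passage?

34 bars

A: 19 × 4 = 76 beats = 19 bars.
B: 20 × 3 = 60 beats = 15 bars.
Total: 19 + 15 = 34 bars.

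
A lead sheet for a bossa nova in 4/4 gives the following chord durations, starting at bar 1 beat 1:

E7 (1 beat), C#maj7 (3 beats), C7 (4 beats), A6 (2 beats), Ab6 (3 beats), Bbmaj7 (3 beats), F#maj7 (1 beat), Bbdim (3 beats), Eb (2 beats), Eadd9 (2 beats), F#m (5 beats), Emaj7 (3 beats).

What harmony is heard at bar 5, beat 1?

Beat 1 of bar 5 is beat (5−1)×4 + 1 = 17 overall.
Running totals: E7 ends at 1, C#maj7 ends at 4, C7 ends at 8, A6 ends at 10, Ab6 ends at 13, Bbmaj7 ends at 16, F#maj7 ends at 17.
Beat 17 falls within F#maj7.

F#maj7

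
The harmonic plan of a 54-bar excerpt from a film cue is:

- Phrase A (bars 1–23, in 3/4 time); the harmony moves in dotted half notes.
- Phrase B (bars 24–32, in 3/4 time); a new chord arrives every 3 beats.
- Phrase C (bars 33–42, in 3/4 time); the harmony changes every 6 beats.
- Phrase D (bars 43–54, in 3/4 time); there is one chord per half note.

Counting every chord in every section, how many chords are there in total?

55 chords

A has 69 beats and chords last 3 each, so 23 chords.
B has 27 beats and chords last 3 each, so 9 chords.
C has 30 beats and chords last 6 each, so 5 chords.
D has 36 beats and chords last 2 each, so 18 chords.
Total: 23 + 9 + 5 + 18 = 55.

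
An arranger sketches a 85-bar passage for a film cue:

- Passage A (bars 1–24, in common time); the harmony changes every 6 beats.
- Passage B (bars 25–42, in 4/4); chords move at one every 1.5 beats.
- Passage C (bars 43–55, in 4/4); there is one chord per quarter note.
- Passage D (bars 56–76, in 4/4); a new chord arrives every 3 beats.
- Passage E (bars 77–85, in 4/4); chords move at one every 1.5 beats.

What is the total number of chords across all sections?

168 chords

A: 24·4 = 96 beats, 96/6 = 16 chords.
B: 18·4 = 72 beats, 72/1.5 = 48 chords.
C: 13·4 = 52 beats, 52/1 = 52 chords.
D: 21·4 = 84 beats, 84/3 = 28 chords.
E: 9·4 = 36 beats, 36/1.5 = 24 chords.
Total: 16 + 48 + 52 + 28 + 24 = 168.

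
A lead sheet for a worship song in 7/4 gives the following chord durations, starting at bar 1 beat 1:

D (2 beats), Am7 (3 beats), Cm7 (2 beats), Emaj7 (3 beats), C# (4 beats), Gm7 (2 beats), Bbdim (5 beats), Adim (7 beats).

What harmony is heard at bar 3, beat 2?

Beat 2 of bar 3 is beat (3−1)×7 + 2 = 16 overall.
Running totals: D ends at 2, Am7 ends at 5, Cm7 ends at 7, Emaj7 ends at 10, C# ends at 14, Gm7 ends at 16.
Beat 16 falls within Gm7.

Gm7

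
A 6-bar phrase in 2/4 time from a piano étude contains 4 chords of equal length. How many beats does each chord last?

3 beats

6 bars × 2 beats/bar = 12 beats total.
12 beats ÷ 4 chords = 3 beats per chord.
(That is a dotted half note.)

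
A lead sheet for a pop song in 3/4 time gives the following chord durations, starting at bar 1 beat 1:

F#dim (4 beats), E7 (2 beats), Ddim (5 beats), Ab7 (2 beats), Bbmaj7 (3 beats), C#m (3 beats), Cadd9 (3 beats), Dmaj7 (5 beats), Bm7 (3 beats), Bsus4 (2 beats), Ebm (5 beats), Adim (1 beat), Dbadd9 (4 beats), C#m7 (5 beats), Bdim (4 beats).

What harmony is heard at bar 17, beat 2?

Beat 2 of bar 17 is beat (17−1)×3 + 2 = 50 overall.
Running totals: F#dim ends at 4, E7 ends at 6, Ddim ends at 11, Ab7 ends at 13, Bbmaj7 ends at 16, C#m ends at 19, Cadd9 ends at 22, Dmaj7 ends at 27, Bm7 ends at 30, Bsus4 ends at 32, Ebm ends at 37, Adim ends at 38, Dbadd9 ends at 42, C#m7 ends at 47, Bdim ends at 51.
Beat 50 falls within Bdim.

Bdim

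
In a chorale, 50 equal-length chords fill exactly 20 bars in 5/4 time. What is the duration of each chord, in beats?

2 beats

20 bars × 5 beats/bar = 100 beats total.
100 beats ÷ 50 chords = 2 beats per chord.
(That is a half note.)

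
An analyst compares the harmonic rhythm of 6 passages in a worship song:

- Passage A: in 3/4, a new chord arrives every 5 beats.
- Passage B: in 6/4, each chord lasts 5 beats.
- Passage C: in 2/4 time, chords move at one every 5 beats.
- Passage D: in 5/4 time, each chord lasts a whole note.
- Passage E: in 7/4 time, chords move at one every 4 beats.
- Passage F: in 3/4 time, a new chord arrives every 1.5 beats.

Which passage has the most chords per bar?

A: 3/5 = 0.6 chords/bar.
B: 6/5 = 1.2 chords/bar.
C: 2/5 = 0.4 chords/bar.
D: 5/4 = 1.25 chords/bar.
E: 7/4 = 1.75 chords/bar.
F: 3/1.5 = 2 chords/bar.
Fastest is F at 2 chords/bar.

Passage F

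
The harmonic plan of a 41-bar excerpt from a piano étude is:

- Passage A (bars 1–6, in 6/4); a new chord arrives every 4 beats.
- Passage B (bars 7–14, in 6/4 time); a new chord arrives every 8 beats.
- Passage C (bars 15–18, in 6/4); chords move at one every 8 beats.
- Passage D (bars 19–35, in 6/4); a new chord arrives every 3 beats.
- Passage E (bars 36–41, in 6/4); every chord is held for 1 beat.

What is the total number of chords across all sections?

A: 6·6 = 36 beats, 36/4 = 9 chords.
B: 8·6 = 48 beats, 48/8 = 6 chords.
C: 4·6 = 24 beats, 24/8 = 3 chords.
D: 17·6 = 102 beats, 102/3 = 34 chords.
E: 6·6 = 36 beats, 36/1 = 36 chords.
Total: 9 + 6 + 3 + 34 + 36 = 88.

88 chords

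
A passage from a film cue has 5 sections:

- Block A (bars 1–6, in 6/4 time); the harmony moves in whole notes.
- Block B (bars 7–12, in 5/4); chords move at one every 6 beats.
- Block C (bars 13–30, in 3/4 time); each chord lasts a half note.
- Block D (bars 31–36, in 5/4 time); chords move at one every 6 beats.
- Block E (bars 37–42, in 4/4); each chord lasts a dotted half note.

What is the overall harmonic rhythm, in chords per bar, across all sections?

A: 6 × 6 = 36 beats ÷ 4 = 9 chords.
B: 6 × 5 = 30 beats ÷ 6 = 5 chords.
C: 18 × 3 = 54 beats ÷ 2 = 27 chords.
D: 6 × 5 = 30 beats ÷ 6 = 5 chords.
E: 6 × 4 = 24 beats ÷ 3 = 8 chords.
Overall: 54 chords over 42 bars → 54/42 = 9/7 chords per bar.

9/7 chords per bar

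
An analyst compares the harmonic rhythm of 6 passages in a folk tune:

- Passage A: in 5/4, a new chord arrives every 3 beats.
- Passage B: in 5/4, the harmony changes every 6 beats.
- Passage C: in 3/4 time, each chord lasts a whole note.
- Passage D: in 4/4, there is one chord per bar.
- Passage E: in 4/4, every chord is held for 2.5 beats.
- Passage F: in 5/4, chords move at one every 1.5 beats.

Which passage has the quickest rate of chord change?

Passage F

A: each chord is 3 beats in 5/4, so 5/3 per bar.
B: each chord is 6 beats in 5/4, so 5/6 per bar.
C: each chord is 4 beats in 3/4, so 0.75 per bar.
D: each chord is 4 beats in 4/4, so 1 per bar.
E: each chord is 2.5 beats in 4/4, so 1.6 per bar.
F: each chord is 1.5 beats in 5/4, so 10/3 per bar.
Fastest is F at 10/3 chords/bar.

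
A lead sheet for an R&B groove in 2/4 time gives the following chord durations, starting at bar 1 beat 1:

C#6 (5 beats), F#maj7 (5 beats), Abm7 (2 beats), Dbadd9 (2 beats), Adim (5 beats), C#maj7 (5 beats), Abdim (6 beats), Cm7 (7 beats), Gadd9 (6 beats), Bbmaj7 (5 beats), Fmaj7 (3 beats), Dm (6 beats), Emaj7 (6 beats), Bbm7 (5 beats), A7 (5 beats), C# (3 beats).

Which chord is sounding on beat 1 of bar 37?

A7

Beat 1 of bar 37 is beat (37−1)×2 + 1 = 73 overall.
Running totals: C#6 ends at 5, F#maj7 ends at 10, Abm7 ends at 12, Dbadd9 ends at 14, Adim ends at 19, C#maj7 ends at 24, Abdim ends at 30, Cm7 ends at 37, Gadd9 ends at 43, Bbmaj7 ends at 48, Fmaj7 ends at 51, Dm ends at 57, Emaj7 ends at 63, Bbm7 ends at 68, A7 ends at 73.
Beat 73 falls within A7.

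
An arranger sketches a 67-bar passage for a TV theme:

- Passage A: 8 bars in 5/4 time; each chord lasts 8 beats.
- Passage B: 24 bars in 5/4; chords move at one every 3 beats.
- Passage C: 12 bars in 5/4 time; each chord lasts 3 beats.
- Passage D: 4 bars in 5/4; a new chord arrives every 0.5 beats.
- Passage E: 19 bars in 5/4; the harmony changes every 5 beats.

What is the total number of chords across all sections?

A has 40 beats and chords last 8 each, so 5 chords.
B has 120 beats and chords last 3 each, so 40 chords.
C has 60 beats and chords last 3 each, so 20 chords.
D has 20 beats and chords last 0.5 each, so 40 chords.
E has 95 beats and chords last 5 each, so 19 chords.
Total: 5 + 40 + 20 + 40 + 19 = 124.

124 chords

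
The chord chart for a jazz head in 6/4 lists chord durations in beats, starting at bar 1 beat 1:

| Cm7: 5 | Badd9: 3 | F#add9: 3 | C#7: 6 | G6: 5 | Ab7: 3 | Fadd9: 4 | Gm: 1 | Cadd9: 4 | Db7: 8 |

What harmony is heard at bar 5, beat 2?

Fadd9

Beat 2 of bar 5 is beat (5−1)×6 + 2 = 26 overall.
Running totals: Cm7 ends at 5, Badd9 ends at 8, F#add9 ends at 11, C#7 ends at 17, G6 ends at 22, Ab7 ends at 25, Fadd9 ends at 29.
Beat 26 falls within Fadd9.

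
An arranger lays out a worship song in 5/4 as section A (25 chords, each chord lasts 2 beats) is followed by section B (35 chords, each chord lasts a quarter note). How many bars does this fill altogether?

A: 25 × 2 = 50 beats = 10 bars.
B: 35 × 1 = 35 beats = 7 bars.
Total: 10 + 7 = 17 bars.

17 bars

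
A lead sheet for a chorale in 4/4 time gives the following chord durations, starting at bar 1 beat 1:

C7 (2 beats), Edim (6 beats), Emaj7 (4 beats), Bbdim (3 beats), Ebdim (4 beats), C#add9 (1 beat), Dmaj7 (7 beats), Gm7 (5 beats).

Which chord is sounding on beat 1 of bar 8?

Gm7

Beat 1 of bar 8 is beat (8−1)×4 + 1 = 29 overall.
Running totals: C7 ends at 2, Edim ends at 8, Emaj7 ends at 12, Bbdim ends at 15, Ebdim ends at 19, C#add9 ends at 20, Dmaj7 ends at 27, Gm7 ends at 32.
Beat 29 falls within Gm7.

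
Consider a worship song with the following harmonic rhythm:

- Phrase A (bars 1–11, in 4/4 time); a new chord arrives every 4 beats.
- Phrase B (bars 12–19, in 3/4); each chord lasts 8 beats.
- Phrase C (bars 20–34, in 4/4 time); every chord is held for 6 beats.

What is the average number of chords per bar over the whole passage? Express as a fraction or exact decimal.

A: 11 × 4 = 44 beats ÷ 4 = 11 chords.
B: 8 × 3 = 24 beats ÷ 8 = 3 chords.
C: 15 × 4 = 60 beats ÷ 6 = 10 chords.
Overall: 24 chords over 34 bars → 24/34 = 12/17 chords per bar.

12/17 chords per bar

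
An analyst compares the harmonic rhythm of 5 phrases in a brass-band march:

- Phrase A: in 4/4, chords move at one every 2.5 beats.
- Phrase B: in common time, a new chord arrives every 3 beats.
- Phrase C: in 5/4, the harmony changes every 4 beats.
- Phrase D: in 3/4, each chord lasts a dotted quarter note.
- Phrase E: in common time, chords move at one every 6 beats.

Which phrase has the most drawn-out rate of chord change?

Phrase E

A: each chord is 2.5 beats in 4/4, so 1.6 per bar.
B: each chord is 3 beats in 4/4, so 4/3 per bar.
C: each chord is 4 beats in 5/4, so 1.25 per bar.
D: each chord is 1.5 beats in 3/4, so 2 per bar.
E: each chord is 6 beats in 4/4, so 2/3 per bar.
Slowest is E at 2/3 chords/bar.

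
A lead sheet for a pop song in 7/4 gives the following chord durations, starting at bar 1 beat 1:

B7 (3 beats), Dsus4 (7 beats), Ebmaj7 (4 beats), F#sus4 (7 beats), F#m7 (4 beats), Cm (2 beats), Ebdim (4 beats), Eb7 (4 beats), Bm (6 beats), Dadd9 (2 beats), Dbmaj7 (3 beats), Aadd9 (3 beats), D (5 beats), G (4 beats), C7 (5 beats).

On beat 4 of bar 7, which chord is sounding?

Dbmaj7

Beat 4 of bar 7 is beat (7−1)×7 + 4 = 46 overall.
Running totals: B7 ends at 3, Dsus4 ends at 10, Ebmaj7 ends at 14, F#sus4 ends at 21, F#m7 ends at 25, Cm ends at 27, Ebdim ends at 31, Eb7 ends at 35, Bm ends at 41, Dadd9 ends at 43, Dbmaj7 ends at 46.
Beat 46 falls within Dbmaj7.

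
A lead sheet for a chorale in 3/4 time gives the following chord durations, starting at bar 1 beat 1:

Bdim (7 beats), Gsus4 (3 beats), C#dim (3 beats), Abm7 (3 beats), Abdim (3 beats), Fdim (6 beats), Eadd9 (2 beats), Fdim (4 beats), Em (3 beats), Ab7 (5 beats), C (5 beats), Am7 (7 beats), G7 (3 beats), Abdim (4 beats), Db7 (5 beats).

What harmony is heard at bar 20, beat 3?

Db7

Beat 3 of bar 20 is beat (20−1)×3 + 3 = 60 overall.
Running totals: Bdim ends at 7, Gsus4 ends at 10, C#dim ends at 13, Abm7 ends at 16, Abdim ends at 19, Fdim ends at 25, Eadd9 ends at 27, Fdim ends at 31, Em ends at 34, Ab7 ends at 39, C ends at 44, Am7 ends at 51, G7 ends at 54, Abdim ends at 58, Db7 ends at 63.
Beat 60 falls within Db7.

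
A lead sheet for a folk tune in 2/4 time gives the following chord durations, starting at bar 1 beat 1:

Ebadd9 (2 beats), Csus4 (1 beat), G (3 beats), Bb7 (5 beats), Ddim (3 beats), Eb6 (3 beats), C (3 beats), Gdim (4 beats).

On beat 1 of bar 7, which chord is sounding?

Ddim

Beat 1 of bar 7 is beat (7−1)×2 + 1 = 13 overall.
Running totals: Ebadd9 ends at 2, Csus4 ends at 3, G ends at 6, Bb7 ends at 11, Ddim ends at 14.
Beat 13 falls within Ddim.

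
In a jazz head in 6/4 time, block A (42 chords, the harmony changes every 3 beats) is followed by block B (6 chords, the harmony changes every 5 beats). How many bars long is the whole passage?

26 bars

A: 42 × 3 = 126 beats = 21 bars.
B: 6 × 5 = 30 beats = 5 bars.
Total: 21 + 5 = 26 bars.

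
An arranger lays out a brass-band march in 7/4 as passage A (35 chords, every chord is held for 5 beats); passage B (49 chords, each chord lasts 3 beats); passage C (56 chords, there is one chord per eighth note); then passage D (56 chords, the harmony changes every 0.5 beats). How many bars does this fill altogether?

A: 35 × 5 = 175 beats = 25 bars.
B: 49 × 3 = 147 beats = 21 bars.
C: 56 × 0.5 = 28 beats = 4 bars.
D: 56 × 0.5 = 28 beats = 4 bars.
Total: 25 + 21 + 4 + 4 = 54 bars.

54 bars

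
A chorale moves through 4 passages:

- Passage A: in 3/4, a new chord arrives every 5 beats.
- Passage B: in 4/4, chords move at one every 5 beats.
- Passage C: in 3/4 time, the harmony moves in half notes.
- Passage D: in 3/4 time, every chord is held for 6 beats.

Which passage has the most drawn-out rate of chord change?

A: 3/5 = 0.6 chords/bar.
B: 4/5 = 0.8 chords/bar.
C: 3/2 = 1.5 chords/bar.
D: 3/6 = 0.5 chords/bar.
Slowest is D at 0.5 chords/bar.

Passage D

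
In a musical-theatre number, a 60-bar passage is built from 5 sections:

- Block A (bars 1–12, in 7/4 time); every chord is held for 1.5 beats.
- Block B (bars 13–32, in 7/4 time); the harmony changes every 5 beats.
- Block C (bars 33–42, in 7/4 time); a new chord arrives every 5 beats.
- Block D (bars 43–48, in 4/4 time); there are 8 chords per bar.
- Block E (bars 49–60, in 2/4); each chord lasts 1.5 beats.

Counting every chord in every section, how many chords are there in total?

A has 84 beats and chords last 1.5 each, so 56 chords.
B has 140 beats and chords last 5 each, so 28 chords.
C has 70 beats and chords last 5 each, so 14 chords.
D has 24 beats and chords last 0.5 each, so 48 chords.
E has 24 beats and chords last 1.5 each, so 16 chords.
Total: 56 + 28 + 14 + 48 + 16 = 162.

162 chords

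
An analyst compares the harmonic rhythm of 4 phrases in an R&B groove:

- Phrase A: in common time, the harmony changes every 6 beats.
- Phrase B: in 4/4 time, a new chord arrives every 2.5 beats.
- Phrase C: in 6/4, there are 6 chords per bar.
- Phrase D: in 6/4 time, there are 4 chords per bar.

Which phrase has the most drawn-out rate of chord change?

Phrase A

A: 4/6 = 2/3 chords/bar.
B: 4/2.5 = 1.6 chords/bar.
C: 6/1 = 6 chords/bar.
D: 6/1.5 = 4 chords/bar.
Slowest is A at 2/3 chords/bar.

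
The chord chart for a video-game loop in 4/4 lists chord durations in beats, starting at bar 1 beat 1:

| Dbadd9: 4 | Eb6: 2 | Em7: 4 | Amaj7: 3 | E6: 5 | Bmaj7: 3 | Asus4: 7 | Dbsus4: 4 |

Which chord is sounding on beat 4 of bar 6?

Beat 4 of bar 6 is beat (6−1)×4 + 4 = 24 overall.
Running totals: Dbadd9 ends at 4, Eb6 ends at 6, Em7 ends at 10, Amaj7 ends at 13, E6 ends at 18, Bmaj7 ends at 21, Asus4 ends at 28.
Beat 24 falls within Asus4.

Asus4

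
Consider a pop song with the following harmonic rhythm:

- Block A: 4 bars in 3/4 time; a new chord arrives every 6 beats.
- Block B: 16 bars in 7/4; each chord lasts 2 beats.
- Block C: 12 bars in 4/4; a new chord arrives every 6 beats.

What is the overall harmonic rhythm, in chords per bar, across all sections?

A: 4 × 3 = 12 beats ÷ 6 = 2 chords.
B: 16 × 7 = 112 beats ÷ 2 = 56 chords.
C: 12 × 4 = 48 beats ÷ 6 = 8 chords.
Overall: 66 chords over 32 bars → 66/32 = 33/16 chords per bar.

33/16 chords per bar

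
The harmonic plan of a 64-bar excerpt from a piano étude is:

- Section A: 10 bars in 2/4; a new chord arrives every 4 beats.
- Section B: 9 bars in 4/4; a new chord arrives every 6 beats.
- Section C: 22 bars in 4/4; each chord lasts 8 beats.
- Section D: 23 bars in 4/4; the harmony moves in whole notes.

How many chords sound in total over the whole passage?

A: 10 bars × 2 beats = 20 beats; 4 beats/chord → 5 chords.
B: 9 bars × 4 beats = 36 beats; 6 beats/chord → 6 chords.
C: 22 bars × 4 beats = 88 beats; 8 beats/chord → 11 chords.
D: 23 bars × 4 beats = 92 beats; 4 beats/chord → 23 chords.
Total: 5 + 6 + 11 + 23 = 45.

45 chords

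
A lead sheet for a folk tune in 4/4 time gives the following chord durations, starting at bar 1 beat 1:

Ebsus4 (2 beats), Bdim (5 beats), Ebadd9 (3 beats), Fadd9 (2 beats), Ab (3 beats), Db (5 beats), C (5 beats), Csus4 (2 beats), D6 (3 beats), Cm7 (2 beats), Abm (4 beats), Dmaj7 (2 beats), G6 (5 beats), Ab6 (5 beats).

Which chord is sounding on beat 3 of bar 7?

Csus4

Beat 3 of bar 7 is beat (7−1)×4 + 3 = 27 overall.
Running totals: Ebsus4 ends at 2, Bdim ends at 7, Ebadd9 ends at 10, Fadd9 ends at 12, Ab ends at 15, Db ends at 20, C ends at 25, Csus4 ends at 27.
Beat 27 falls within Csus4.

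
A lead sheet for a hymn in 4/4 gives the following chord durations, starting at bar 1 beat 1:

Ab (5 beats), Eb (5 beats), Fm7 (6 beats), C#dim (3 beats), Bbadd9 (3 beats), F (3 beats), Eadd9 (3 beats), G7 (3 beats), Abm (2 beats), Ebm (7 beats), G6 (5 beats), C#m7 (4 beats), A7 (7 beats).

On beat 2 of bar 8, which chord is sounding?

Beat 2 of bar 8 is beat (8−1)×4 + 2 = 30 overall.
Running totals: Ab ends at 5, Eb ends at 10, Fm7 ends at 16, C#dim ends at 19, Bbadd9 ends at 22, F ends at 25, Eadd9 ends at 28, G7 ends at 31.
Beat 30 falls within G7.

G7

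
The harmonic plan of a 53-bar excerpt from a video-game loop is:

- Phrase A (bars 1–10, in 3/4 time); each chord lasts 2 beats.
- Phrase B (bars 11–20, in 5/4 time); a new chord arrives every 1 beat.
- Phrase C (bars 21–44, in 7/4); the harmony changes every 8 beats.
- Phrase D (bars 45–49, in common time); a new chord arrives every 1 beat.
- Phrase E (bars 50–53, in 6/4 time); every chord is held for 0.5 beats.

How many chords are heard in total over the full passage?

A has 30 beats and chords last 2 each, so 15 chords.
B has 50 beats and chords last 1 each, so 50 chords.
C has 168 beats and chords last 8 each, so 21 chords.
D has 20 beats and chords last 1 each, so 20 chords.
E has 24 beats and chords last 0.5 each, so 48 chords.
Total: 15 + 50 + 21 + 20 + 48 = 154.

154 chords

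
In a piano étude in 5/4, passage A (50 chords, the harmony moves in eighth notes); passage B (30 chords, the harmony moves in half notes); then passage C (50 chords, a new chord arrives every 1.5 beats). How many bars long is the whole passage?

32 bars

A: 50 × 0.5 = 25 beats = 5 bars.
B: 30 × 2 = 60 beats = 12 bars.
C: 50 × 1.5 = 75 beats = 15 bars.
Total: 5 + 12 + 15 = 32 bars.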